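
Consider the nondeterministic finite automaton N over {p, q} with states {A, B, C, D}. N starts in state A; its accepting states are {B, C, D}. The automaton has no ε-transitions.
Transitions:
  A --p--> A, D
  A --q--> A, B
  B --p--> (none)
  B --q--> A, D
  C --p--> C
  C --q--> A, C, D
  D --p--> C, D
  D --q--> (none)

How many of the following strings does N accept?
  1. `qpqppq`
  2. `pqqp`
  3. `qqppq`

3

`qpqppq`: accepted
`pqqp`: accepted
`qqppq`: accepted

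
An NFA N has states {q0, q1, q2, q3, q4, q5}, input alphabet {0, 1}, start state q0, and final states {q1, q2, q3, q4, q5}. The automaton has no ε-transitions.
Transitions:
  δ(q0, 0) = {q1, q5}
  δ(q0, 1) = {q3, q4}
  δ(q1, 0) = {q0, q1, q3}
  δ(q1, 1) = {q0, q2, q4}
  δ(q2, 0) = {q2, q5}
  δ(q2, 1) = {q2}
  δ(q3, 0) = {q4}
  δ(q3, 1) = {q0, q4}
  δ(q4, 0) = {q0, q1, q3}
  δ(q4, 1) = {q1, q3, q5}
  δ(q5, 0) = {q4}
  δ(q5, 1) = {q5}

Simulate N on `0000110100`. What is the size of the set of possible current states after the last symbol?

6

Start: {q0}
read 0: {q1, q5}
read 0: {q0, q1, q3, q4}
read 0: {q0, q1, q3, q4, q5}
read 0: {q0, q1, q3, q4, q5}
read 1: {q0, q1, q2, q3, q4, q5}
read 1: {q0, q1, q2, q3, q4, q5}
read 0: {q0, q1, q2, q3, q4, q5}
read 1: {q0, q1, q2, q3, q4, q5}
read 0: {q0, q1, q2, q3, q4, q5}
read 0: {q0, q1, q2, q3, q4, q5}
Final reachable set {q0, q1, q2, q3, q4, q5} has 6 states.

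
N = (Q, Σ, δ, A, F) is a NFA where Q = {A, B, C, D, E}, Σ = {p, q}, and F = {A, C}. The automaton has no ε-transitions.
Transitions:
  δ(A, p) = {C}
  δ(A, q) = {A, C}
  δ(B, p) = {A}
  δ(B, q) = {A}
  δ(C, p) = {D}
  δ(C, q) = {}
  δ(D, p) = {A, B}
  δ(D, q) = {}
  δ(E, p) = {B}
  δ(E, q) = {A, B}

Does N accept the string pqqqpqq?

Start: {A}
read p: {C}
read q: {}
The reachable set is empty and stays empty for the remaining 5 symbols.
Reachable ∩ accepting = {} — empty.

rejected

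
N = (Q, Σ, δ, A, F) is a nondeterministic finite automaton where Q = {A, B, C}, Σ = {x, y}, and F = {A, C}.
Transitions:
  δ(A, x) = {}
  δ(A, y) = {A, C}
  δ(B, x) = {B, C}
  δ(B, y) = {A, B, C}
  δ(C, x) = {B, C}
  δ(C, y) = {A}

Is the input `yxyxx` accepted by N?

accepted

Start: {A}
read y: {A, C}
read x: {B, C}
read y: {A, B, C}
read x: {B, C}
read x: {B, C}
Reachable ∩ accepting = {C} — nonempty.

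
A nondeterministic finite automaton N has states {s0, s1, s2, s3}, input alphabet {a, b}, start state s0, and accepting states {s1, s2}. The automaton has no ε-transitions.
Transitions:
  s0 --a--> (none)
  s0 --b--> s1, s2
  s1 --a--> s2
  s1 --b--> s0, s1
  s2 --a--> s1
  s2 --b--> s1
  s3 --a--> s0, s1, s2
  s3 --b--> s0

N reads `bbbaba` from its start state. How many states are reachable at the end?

1

Start: {s0}
read b: {s1, s2}
read b: {s0, s1}
read b: {s0, s1, s2}
read a: {s1, s2}
read b: {s0, s1}
read a: {s2}
Final reachable set {s2} has 1 state.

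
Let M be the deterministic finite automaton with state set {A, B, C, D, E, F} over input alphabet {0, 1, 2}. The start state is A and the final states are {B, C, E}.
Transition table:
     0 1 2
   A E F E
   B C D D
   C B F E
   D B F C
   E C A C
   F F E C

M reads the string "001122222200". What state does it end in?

A --0--> E
E --0--> C
C --1--> F
F --1--> E
E --2--> C
C --2--> E
E --2--> C
C --2--> E
E --2--> C
C --2--> E
E --0--> C
C --0--> B

B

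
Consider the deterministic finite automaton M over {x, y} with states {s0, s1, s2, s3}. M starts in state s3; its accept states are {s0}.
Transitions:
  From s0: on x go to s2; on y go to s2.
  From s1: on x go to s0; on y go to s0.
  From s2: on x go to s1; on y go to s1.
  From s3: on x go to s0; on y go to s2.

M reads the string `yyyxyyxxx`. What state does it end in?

s3 --y--> s2
s2 --y--> s1
s1 --y--> s0
s0 --x--> s2
s2 --y--> s1
s1 --y--> s0
s0 --x--> s2
s2 --x--> s1
s1 --x--> s0

s0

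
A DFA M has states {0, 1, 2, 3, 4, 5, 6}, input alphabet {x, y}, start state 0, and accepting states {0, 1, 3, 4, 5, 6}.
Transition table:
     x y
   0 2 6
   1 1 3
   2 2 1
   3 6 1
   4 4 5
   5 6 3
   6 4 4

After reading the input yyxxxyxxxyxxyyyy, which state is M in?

3

0 --y--> 6
6 --y--> 4
4 --x--> 4
4 --x--> 4
4 --x--> 4
4 --y--> 5
5 --x--> 6
6 --x--> 4
4 --x--> 4
4 --y--> 5
5 --x--> 6
6 --x--> 4
4 --y--> 5
5 --y--> 3
3 --y--> 1
1 --y--> 3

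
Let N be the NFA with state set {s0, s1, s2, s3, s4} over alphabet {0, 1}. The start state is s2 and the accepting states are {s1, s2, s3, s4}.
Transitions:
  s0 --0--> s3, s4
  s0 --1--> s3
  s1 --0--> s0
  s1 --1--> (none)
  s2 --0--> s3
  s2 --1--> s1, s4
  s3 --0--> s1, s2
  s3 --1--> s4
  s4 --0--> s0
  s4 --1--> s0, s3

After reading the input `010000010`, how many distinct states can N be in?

Start: {s2}
read 0: {s3}
read 1: {s4}
read 0: {s0}
read 0: {s3, s4}
read 0: {s0, s1, s2}
read 0: {s0, s3, s4}
read 0: {s0, s1, s2, s3, s4}
read 1: {s0, s1, s3, s4}
read 0: {s0, s1, s2, s3, s4}
Final reachable set {s0, s1, s2, s3, s4} has 5 states.

5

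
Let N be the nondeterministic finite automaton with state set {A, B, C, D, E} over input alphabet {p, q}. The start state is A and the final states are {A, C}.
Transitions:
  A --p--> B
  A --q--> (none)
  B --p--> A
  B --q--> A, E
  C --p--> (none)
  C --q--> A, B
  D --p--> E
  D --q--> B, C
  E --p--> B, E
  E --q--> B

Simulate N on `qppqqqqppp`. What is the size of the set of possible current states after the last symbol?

0

Start: {A}
read q: {}
The reachable set is empty and stays empty for the remaining 9 symbols.
Final reachable set {} has 0 states.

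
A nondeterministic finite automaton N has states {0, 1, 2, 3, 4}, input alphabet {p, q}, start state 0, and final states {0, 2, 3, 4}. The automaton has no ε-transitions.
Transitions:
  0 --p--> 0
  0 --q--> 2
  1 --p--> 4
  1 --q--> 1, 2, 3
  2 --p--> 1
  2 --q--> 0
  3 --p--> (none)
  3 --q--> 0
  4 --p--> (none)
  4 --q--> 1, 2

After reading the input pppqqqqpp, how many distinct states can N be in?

Start: {0}
read p: {0}
read p: {0}
read p: {0}
read q: {2}
read q: {0}
read q: {2}
read q: {0}
read p: {0}
read p: {0}
Final reachable set {0} has 1 state.

1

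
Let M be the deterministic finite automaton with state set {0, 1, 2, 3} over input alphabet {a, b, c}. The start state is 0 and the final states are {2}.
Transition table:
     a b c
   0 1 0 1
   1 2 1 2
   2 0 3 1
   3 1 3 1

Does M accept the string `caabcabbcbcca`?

accepted

0 --c--> 1
1 --a--> 2
2 --a--> 0
0 --b--> 0
0 --c--> 1
1 --a--> 2
2 --b--> 3
3 --b--> 3
3 --c--> 1
1 --b--> 1
1 --c--> 2
2 --c--> 1
1 --a--> 2
End in state 2, which is an accepting state.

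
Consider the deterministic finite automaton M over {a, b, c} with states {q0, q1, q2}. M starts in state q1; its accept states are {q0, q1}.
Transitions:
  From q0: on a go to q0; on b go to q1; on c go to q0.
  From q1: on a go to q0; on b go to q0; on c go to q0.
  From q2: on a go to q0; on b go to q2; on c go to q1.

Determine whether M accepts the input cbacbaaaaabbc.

q1 --c--> q0
q0 --b--> q1
q1 --a--> q0
q0 --c--> q0
q0 --b--> q1
q1 --a--> q0
q0 --a--> q0
q0 --a--> q0
q0 --a--> q0
q0 --a--> q0
q0 --b--> q1
q1 --b--> q0
q0 --c--> q0
End in state q0, which is an accepting state.

accepted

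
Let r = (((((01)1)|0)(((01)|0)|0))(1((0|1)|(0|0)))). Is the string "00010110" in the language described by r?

No split of 00010110 into u·v has ((((01)1)|0)(((01)|0)|0)) matching u and (1((0|1)|(0|0))) matching v.

no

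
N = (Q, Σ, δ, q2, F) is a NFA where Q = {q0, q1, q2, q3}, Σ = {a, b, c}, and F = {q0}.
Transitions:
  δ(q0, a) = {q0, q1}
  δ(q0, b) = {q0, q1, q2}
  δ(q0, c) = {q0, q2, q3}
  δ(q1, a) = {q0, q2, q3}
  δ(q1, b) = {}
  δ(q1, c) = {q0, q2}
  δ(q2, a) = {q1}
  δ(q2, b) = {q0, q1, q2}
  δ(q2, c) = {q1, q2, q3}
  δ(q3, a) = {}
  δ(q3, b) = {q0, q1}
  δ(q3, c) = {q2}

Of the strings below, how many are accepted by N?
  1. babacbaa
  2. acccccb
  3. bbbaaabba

babacbaa: accepted
acccccb: accepted
bbbaaabba: accepted

3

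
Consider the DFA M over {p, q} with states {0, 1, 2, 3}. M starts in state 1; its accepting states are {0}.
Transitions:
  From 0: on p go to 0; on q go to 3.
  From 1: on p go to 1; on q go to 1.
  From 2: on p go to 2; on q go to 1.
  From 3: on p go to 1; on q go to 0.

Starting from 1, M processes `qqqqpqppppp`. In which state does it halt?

1

1 --q--> 1
1 --q--> 1
1 --q--> 1
1 --q--> 1
1 --p--> 1
1 --q--> 1
1 --p--> 1
1 --p--> 1
1 --p--> 1
1 --p--> 1
1 --p--> 1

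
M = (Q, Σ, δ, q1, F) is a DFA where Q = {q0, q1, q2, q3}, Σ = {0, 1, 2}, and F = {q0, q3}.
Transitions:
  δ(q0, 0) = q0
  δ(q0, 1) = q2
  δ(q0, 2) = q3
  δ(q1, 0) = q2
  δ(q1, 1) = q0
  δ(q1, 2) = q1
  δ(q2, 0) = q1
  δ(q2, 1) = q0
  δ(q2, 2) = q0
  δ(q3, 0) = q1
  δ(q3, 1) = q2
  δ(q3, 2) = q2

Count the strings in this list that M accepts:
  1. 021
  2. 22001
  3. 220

021: rejected
22001: accepted
220: rejected

1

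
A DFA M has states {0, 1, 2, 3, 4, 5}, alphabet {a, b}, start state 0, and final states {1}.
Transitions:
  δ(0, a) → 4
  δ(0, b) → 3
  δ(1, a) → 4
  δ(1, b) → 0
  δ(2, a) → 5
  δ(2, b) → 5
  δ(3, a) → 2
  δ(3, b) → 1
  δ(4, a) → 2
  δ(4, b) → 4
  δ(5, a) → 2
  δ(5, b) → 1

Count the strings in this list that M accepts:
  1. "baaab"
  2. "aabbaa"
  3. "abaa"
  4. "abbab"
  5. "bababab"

0

"baaab": rejected
"aabbaa": rejected
"abaa": rejected
"abbab": rejected
"bababab": rejected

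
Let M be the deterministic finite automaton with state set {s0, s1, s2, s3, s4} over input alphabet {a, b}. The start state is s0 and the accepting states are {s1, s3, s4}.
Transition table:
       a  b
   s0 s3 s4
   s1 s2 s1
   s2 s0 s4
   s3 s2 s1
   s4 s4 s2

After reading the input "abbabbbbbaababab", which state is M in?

s2

s0 --a--> s3
s3 --b--> s1
s1 --b--> s1
s1 --a--> s2
s2 --b--> s4
s4 --b--> s2
s2 --b--> s4
s4 --b--> s2
s2 --b--> s4
s4 --a--> s4
s4 --a--> s4
s4 --b--> s2
s2 --a--> s0
s0 --b--> s4
s4 --a--> s4
s4 --b--> s2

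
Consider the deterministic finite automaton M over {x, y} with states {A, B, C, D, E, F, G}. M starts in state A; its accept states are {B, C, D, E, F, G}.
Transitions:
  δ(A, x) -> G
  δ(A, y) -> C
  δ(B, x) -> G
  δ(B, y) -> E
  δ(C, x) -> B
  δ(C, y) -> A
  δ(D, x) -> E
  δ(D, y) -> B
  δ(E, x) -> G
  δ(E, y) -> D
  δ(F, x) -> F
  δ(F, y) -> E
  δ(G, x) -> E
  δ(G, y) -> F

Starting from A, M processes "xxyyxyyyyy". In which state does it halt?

E

A --x--> G
G --x--> E
E --y--> D
D --y--> B
B --x--> G
G --y--> F
F --y--> E
E --y--> D
D --y--> B
B --y--> E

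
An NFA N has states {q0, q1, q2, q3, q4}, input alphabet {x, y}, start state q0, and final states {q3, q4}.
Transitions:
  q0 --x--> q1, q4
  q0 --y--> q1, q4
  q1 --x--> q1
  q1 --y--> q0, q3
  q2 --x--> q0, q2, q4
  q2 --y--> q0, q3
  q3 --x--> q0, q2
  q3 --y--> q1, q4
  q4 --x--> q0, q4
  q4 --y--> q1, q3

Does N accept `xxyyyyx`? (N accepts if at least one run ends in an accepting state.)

Start: {q0}
read x: {q1, q4}
read x: {q0, q1, q4}
read y: {q0, q1, q3, q4}
read y: {q0, q1, q3, q4}
read y: {q0, q1, q3, q4}
read y: {q0, q1, q3, q4}
read x: {q0, q1, q2, q4}
Reachable ∩ accepting = {q4} — nonempty.

accepted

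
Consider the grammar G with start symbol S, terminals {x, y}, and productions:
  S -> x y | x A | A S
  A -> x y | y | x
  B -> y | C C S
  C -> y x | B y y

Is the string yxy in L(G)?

S ⇒ AS ⇒ yS ⇒ yxy

yes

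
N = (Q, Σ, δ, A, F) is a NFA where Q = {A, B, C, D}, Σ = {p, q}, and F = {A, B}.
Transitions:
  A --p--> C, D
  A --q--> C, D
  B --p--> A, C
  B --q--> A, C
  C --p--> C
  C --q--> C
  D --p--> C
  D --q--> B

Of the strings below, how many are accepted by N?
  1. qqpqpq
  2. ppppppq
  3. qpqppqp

0

qqpqpq: rejected
ppppppq: rejected
qpqppqp: rejected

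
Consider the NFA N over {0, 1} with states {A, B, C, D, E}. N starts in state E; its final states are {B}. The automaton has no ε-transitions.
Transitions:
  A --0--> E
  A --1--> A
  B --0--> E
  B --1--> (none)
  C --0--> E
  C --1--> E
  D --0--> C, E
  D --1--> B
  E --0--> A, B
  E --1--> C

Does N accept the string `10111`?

Start: {E}
read 1: {C}
read 0: {E}
read 1: {C}
read 1: {E}
read 1: {C}
Reachable ∩ accepting = {} — empty.

rejected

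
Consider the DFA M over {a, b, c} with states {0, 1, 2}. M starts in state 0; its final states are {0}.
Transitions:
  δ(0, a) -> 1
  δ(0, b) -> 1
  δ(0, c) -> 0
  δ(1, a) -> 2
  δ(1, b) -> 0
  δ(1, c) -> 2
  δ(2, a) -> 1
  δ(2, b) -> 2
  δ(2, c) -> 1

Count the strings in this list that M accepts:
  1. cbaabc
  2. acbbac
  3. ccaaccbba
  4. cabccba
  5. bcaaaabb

1

cbaabc: accepted
acbbac: rejected
ccaaccbba: rejected
cabccba: rejected
bcaaaabb: rejected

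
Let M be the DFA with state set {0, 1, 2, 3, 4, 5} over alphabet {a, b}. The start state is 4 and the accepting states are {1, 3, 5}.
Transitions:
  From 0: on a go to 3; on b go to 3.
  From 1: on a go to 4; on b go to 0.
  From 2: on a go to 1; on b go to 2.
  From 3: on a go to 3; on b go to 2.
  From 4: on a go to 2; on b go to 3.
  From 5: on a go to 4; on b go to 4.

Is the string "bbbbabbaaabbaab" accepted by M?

accepted

4 --b--> 3
3 --b--> 2
2 --b--> 2
2 --b--> 2
2 --a--> 1
1 --b--> 0
0 --b--> 3
3 --a--> 3
3 --a--> 3
3 --a--> 3
3 --b--> 2
2 --b--> 2
2 --a--> 1
1 --a--> 4
4 --b--> 3
End in state 3, which is an accepting state.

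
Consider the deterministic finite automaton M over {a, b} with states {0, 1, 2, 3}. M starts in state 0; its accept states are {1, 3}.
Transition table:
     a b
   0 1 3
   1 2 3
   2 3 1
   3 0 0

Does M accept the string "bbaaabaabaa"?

accepted

0 --b--> 3
3 --b--> 0
0 --a--> 1
1 --a--> 2
2 --a--> 3
3 --b--> 0
0 --a--> 1
1 --a--> 2
2 --b--> 1
1 --a--> 2
2 --a--> 3
End in state 3, which is an accepting state.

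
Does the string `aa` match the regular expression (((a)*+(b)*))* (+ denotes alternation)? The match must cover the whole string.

Split into 2 pieces a · a; each matches ((a)*+(b)*).

yes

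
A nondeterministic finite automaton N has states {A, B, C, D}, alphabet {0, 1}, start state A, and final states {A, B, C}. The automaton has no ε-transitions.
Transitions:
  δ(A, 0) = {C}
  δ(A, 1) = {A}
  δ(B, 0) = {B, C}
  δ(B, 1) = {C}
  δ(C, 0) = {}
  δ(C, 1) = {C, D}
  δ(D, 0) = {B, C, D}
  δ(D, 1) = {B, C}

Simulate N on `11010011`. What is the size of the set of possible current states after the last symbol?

3

Start: {A}
read 1: {A}
read 1: {A}
read 0: {C}
read 1: {C, D}
read 0: {B, C, D}
read 0: {B, C, D}
read 1: {B, C, D}
read 1: {B, C, D}
Final reachable set {B, C, D} has 3 states.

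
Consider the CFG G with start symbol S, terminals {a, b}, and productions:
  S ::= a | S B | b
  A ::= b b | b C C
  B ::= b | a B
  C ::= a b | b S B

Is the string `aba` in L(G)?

no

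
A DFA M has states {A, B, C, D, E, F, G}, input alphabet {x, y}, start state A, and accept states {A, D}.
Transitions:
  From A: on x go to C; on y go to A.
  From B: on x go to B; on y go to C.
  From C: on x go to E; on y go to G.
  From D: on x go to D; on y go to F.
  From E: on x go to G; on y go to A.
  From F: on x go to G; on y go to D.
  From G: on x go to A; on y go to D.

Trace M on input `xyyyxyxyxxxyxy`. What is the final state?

A

A --x--> C
C --y--> G
G --y--> D
D --y--> F
F --x--> G
G --y--> D
D --x--> D
D --y--> F
F --x--> G
G --x--> A
A --x--> C
C --y--> G
G --x--> A
A --y--> A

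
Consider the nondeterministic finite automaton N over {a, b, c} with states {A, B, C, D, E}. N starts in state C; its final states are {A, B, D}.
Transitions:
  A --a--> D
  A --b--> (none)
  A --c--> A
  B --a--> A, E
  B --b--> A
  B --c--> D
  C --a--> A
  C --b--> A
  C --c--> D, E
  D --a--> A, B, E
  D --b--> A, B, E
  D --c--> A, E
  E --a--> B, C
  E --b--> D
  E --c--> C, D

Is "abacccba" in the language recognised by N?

rejected

Start: {C}
read a: {A}
read b: {}
The reachable set is empty and stays empty for the remaining 6 symbols.
Reachable ∩ accepting = {} — empty.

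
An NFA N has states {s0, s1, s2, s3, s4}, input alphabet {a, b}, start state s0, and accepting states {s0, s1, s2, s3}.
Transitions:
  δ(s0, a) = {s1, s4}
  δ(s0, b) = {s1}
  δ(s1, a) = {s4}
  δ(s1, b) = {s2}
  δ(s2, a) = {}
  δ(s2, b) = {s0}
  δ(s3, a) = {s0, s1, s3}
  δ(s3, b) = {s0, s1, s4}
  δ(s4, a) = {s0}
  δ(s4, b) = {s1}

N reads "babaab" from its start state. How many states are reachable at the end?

Start: {s0}
read b: {s1}
read a: {s4}
read b: {s1}
read a: {s4}
read a: {s0}
read b: {s1}
Final reachable set {s1} has 1 state.

1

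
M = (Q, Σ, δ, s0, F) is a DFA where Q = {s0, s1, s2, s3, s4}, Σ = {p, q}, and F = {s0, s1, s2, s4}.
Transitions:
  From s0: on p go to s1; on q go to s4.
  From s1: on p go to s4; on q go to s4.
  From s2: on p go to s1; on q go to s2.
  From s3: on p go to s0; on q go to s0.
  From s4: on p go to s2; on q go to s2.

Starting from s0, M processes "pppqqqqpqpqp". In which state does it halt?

s0 --p--> s1
s1 --p--> s4
s4 --p--> s2
s2 --q--> s2
s2 --q--> s2
s2 --q--> s2
s2 --q--> s2
s2 --p--> s1
s1 --q--> s4
s4 --p--> s2
s2 --q--> s2
s2 --p--> s1

s1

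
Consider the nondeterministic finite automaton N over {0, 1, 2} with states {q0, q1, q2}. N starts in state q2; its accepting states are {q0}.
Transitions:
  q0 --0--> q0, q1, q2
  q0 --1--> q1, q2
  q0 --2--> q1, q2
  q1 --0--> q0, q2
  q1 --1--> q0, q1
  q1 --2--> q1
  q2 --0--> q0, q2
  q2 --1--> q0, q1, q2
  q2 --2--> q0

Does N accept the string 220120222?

Start: {q2}
read 2: {q0}
read 2: {q1, q2}
read 0: {q0, q2}
read 1: {q0, q1, q2}
read 2: {q0, q1, q2}
read 0: {q0, q1, q2}
read 2: {q0, q1, q2}
read 2: {q0, q1, q2}
read 2: {q0, q1, q2}
Reachable ∩ accepting = {q0} — nonempty.

accepted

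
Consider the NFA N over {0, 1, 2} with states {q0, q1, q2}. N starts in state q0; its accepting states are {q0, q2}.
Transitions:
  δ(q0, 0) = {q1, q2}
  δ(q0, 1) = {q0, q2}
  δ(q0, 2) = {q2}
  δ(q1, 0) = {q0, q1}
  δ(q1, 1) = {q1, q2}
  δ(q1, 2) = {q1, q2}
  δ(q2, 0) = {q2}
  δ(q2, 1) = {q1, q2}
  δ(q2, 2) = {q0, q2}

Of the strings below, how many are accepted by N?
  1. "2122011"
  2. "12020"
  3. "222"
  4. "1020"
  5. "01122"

5

"2122011": accepted
"12020": accepted
"222": accepted
"1020": accepted
"01122": accepted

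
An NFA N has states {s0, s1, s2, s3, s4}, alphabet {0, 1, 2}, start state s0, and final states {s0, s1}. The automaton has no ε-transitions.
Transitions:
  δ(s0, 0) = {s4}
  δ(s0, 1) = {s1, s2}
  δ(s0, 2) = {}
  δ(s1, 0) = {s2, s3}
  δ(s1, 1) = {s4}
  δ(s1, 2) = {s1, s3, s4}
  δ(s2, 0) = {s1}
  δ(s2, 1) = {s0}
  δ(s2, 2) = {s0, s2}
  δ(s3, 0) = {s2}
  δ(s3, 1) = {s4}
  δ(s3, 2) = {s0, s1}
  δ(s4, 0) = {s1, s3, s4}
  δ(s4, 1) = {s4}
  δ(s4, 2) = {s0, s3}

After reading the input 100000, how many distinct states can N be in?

Start: {s0}
read 1: {s1, s2}
read 0: {s1, s2, s3}
read 0: {s1, s2, s3}
read 0: {s1, s2, s3}
read 0: {s1, s2, s3}
read 0: {s1, s2, s3}
Final reachable set {s1, s2, s3} has 3 states.

3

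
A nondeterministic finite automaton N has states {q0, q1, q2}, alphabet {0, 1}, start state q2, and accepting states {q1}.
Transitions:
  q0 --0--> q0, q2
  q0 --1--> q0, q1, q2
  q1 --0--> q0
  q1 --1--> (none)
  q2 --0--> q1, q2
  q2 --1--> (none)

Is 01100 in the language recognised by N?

rejected

Start: {q2}
read 0: {q1, q2}
read 1: {}
The reachable set is empty and stays empty for the remaining 3 symbols.
Reachable ∩ accepting = {} — empty.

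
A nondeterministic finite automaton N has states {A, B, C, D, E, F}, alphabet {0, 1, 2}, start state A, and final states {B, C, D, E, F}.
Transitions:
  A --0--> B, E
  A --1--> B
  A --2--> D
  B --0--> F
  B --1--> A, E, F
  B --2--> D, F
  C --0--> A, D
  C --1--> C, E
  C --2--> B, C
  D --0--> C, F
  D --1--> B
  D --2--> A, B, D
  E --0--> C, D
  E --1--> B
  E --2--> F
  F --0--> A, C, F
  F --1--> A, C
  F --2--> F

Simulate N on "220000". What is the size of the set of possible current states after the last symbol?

Start: {A}
read 2: {D}
read 2: {A, B, D}
read 0: {B, C, E, F}
read 0: {A, C, D, F}
read 0: {A, B, C, D, E, F}
read 0: {A, B, C, D, E, F}
Final reachable set {A, B, C, D, E, F} has 6 states.

6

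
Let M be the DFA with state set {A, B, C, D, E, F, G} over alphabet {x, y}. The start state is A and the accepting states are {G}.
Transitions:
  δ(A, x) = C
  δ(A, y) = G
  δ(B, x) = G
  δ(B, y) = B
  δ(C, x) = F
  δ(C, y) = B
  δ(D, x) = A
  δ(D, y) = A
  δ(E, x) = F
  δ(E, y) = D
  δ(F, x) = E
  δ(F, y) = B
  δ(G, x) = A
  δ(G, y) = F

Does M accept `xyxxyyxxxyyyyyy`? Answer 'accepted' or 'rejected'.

A --x--> C
C --y--> B
B --x--> G
G --x--> A
A --y--> G
G --y--> F
F --x--> E
E --x--> F
F --x--> E
E --y--> D
D --y--> A
A --y--> G
G --y--> F
F --y--> B
B --y--> B
End in state B, which is not an accepting state.

rejected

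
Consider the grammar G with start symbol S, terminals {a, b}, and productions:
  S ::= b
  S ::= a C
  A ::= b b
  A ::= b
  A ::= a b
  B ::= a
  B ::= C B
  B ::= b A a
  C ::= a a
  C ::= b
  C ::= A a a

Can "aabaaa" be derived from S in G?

no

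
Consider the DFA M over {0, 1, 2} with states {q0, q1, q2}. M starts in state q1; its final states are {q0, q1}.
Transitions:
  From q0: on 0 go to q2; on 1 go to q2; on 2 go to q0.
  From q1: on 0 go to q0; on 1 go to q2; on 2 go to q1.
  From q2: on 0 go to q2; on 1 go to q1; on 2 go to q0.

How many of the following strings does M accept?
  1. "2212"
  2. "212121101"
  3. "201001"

2

"2212": accepted
"212121101": rejected
"201001": accepted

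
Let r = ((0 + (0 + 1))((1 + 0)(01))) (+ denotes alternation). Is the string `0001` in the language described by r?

yes

Split as 0·001: (0+(0+1)) matches 0 and ((1+0)(01)) matches 001.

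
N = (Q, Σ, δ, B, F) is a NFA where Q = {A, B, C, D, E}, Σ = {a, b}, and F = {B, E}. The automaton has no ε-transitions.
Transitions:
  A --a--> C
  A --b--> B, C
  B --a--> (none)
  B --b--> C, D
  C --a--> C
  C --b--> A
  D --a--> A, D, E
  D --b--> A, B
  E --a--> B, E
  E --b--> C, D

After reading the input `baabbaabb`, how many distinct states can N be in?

4

Start: {B}
read b: {C, D}
read a: {A, C, D, E}
read a: {A, B, C, D, E}
read b: {A, B, C, D}
read b: {A, B, C, D}
read a: {A, C, D, E}
read a: {A, B, C, D, E}
read b: {A, B, C, D}
read b: {A, B, C, D}
Final reachable set {A, B, C, D} has 4 states.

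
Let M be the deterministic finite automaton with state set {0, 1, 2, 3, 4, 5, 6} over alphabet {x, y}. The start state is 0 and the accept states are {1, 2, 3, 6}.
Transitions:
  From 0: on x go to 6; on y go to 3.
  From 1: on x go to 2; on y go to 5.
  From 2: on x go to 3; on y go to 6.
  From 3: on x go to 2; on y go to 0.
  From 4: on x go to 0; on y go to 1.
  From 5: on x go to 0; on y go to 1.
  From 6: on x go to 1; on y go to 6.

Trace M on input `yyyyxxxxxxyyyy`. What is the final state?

0 --y--> 3
3 --y--> 0
0 --y--> 3
3 --y--> 0
0 --x--> 6
6 --x--> 1
1 --x--> 2
2 --x--> 3
3 --x--> 2
2 --x--> 3
3 --y--> 0
0 --y--> 3
3 --y--> 0
0 --y--> 3

3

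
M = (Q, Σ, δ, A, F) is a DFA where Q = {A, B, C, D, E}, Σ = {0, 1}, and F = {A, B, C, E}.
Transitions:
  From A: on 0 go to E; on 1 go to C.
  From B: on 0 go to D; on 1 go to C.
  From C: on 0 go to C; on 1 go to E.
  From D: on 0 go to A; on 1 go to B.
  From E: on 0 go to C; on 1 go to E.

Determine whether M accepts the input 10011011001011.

A --1--> C
C --0--> C
C --0--> C
C --1--> E
E --1--> E
E --0--> C
C --1--> E
E --1--> E
E --0--> C
C --0--> C
C --1--> E
E --0--> C
C --1--> E
E --1--> E
End in state E, which is an accepting state.

accepted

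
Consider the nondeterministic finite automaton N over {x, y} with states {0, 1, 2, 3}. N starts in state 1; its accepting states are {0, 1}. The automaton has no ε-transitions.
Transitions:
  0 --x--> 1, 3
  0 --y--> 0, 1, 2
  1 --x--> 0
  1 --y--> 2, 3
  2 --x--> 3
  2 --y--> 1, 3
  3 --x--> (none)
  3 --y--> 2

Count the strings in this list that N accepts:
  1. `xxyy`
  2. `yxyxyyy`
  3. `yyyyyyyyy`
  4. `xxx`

3

`xxyy`: accepted
`yxyxyyy`: rejected
`yyyyyyyyy`: accepted
`xxx`: accepted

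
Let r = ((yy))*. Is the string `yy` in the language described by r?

yes

Split into 1 piece yy; each matches (yy).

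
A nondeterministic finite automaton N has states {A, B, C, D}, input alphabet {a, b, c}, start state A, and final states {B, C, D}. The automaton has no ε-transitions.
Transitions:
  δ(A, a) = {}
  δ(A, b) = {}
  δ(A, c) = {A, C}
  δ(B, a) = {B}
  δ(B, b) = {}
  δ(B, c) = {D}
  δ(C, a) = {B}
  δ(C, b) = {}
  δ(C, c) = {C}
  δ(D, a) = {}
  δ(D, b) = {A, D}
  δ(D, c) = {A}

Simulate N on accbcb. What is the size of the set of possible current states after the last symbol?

Start: {A}
read a: {}
The reachable set is empty and stays empty for the remaining 5 symbols.
Final reachable set {} has 0 states.

0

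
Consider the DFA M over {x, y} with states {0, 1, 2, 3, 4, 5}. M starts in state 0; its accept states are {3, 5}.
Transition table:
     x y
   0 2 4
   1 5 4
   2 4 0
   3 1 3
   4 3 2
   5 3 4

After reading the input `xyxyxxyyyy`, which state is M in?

0 --x--> 2
2 --y--> 0
0 --x--> 2
2 --y--> 0
0 --x--> 2
2 --x--> 4
4 --y--> 2
2 --y--> 0
0 --y--> 4
4 --y--> 2

2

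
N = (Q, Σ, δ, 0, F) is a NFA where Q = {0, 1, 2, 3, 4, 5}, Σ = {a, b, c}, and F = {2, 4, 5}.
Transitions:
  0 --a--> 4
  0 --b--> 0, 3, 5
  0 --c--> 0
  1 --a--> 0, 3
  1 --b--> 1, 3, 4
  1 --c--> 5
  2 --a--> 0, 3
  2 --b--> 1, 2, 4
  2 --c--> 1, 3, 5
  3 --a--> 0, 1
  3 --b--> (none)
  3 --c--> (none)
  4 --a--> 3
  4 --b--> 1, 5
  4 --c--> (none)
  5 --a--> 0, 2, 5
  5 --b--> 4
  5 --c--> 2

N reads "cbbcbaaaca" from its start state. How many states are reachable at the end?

6

Start: {0}
read c: {0}
read b: {0, 3, 5}
read b: {0, 3, 4, 5}
read c: {0, 2}
read b: {0, 1, 2, 3, 4, 5}
read a: {0, 1, 2, 3, 4, 5}
read a: {0, 1, 2, 3, 4, 5}
read a: {0, 1, 2, 3, 4, 5}
read c: {0, 1, 2, 3, 5}
read a: {0, 1, 2, 3, 4, 5}
Final reachable set {0, 1, 2, 3, 4, 5} has 6 states.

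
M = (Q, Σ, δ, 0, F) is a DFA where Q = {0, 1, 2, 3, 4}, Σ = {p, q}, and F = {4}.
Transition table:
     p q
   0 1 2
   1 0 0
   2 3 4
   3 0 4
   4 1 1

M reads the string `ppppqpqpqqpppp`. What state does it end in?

0

0 --p--> 1
1 --p--> 0
0 --p--> 1
1 --p--> 0
0 --q--> 2
2 --p--> 3
3 --q--> 4
4 --p--> 1
1 --q--> 0
0 --q--> 2
2 --p--> 3
3 --p--> 0
0 --p--> 1
1 --p--> 0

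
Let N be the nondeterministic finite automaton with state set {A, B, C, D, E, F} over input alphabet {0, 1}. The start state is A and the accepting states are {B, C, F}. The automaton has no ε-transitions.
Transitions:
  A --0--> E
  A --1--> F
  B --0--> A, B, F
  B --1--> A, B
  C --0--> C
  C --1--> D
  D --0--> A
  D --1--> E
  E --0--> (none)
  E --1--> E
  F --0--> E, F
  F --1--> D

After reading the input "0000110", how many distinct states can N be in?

Start: {A}
read 0: {E}
read 0: {}
The reachable set is empty and stays empty for the remaining 5 symbols.
Final reachable set {} has 0 states.

0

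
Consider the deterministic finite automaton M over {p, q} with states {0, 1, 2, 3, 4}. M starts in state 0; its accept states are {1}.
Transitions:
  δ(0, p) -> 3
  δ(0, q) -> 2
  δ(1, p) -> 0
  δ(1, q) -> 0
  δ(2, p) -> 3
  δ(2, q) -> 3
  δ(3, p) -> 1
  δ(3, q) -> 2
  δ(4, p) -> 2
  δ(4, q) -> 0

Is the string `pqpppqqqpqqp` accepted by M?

0 --p--> 3
3 --q--> 2
2 --p--> 3
3 --p--> 1
1 --p--> 0
0 --q--> 2
2 --q--> 3
3 --q--> 2
2 --p--> 3
3 --q--> 2
2 --q--> 3
3 --p--> 1
End in state 1, which is an accepting state.

accepted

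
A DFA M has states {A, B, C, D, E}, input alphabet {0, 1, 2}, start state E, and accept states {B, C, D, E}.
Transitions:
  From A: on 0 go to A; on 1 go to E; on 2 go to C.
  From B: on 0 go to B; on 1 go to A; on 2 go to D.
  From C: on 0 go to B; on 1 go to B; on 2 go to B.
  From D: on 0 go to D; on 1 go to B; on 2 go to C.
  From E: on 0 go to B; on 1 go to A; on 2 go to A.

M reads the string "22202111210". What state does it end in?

E --2--> A
A --2--> C
C --2--> B
B --0--> B
B --2--> D
D --1--> B
B --1--> A
A --1--> E
E --2--> A
A --1--> E
E --0--> B

B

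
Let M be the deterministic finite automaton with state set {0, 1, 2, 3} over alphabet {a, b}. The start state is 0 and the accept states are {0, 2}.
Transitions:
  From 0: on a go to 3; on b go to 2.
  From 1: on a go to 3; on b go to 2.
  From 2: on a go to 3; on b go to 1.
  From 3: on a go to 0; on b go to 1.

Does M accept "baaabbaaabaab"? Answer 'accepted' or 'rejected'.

accepted

0 --b--> 2
2 --a--> 3
3 --a--> 0
0 --a--> 3
3 --b--> 1
1 --b--> 2
2 --a--> 3
3 --a--> 0
0 --a--> 3
3 --b--> 1
1 --a--> 3
3 --a--> 0
0 --b--> 2
End in state 2, which is an accepting state.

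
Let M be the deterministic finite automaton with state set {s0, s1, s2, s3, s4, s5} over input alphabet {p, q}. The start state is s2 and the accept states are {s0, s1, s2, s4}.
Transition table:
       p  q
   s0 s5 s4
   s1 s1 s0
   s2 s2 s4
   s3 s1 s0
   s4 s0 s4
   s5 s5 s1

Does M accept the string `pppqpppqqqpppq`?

accepted

s2 --p--> s2
s2 --p--> s2
s2 --p--> s2
s2 --q--> s4
s4 --p--> s0
s0 --p--> s5
s5 --p--> s5
s5 --q--> s1
s1 --q--> s0
s0 --q--> s4
s4 --p--> s0
s0 --p--> s5
s5 --p--> s5
s5 --q--> s1
End in state s1, which is an accepting state.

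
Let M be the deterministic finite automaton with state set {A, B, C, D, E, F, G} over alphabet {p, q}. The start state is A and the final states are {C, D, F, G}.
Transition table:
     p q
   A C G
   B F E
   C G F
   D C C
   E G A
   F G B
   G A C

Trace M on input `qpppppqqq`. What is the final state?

E

A --q--> G
G --p--> A
A --p--> C
C --p--> G
G --p--> A
A --p--> C
C --q--> F
F --q--> B
B --q--> E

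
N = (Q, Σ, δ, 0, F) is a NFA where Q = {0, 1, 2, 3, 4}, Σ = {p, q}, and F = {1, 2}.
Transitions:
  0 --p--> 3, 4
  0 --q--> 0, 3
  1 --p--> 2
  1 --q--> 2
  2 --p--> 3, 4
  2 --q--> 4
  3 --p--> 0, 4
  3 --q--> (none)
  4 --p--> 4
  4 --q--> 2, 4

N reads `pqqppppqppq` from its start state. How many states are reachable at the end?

Start: {0}
read p: {3, 4}
read q: {2, 4}
read q: {2, 4}
read p: {3, 4}
read p: {0, 4}
read p: {3, 4}
read p: {0, 4}
read q: {0, 2, 3, 4}
read p: {0, 3, 4}
read p: {0, 3, 4}
read q: {0, 2, 3, 4}
Final reachable set {0, 2, 3, 4} has 4 states.

4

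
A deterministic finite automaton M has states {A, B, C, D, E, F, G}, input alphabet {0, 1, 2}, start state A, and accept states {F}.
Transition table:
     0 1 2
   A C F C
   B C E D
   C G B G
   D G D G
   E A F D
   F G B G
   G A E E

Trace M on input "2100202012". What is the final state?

D

A --2--> C
C --1--> B
B --0--> C
C --0--> G
G --2--> E
E --0--> A
A --2--> C
C --0--> G
G --1--> E
E --2--> D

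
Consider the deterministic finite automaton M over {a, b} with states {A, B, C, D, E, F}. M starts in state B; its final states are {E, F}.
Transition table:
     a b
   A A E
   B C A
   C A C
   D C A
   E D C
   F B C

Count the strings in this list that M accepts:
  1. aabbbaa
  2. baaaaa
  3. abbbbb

aabbbaa: rejected
baaaaa: rejected
abbbbb: rejected

0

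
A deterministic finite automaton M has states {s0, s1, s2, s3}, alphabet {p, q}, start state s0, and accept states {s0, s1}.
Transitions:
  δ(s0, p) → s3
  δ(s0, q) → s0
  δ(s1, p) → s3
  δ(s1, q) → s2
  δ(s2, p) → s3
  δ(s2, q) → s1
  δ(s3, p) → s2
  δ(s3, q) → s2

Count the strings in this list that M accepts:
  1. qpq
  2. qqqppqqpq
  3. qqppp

qpq: rejected
qqqppqqpq: rejected
qqppp: rejected

0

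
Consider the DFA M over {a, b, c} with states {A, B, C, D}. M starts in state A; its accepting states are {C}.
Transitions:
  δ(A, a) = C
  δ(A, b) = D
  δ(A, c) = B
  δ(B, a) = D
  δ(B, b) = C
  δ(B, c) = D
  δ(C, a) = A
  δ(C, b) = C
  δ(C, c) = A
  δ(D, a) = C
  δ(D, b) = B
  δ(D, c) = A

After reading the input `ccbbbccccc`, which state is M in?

A --c--> B
B --c--> D
D --b--> B
B --b--> C
C --b--> C
C --c--> A
A --c--> B
B --c--> D
D --c--> A
A --c--> B

B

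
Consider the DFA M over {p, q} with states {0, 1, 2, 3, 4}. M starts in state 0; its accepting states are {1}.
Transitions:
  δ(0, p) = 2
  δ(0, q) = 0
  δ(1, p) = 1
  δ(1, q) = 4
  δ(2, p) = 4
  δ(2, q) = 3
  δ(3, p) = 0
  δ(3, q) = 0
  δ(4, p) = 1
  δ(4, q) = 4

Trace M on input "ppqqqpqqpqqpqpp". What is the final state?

0 --p--> 2
2 --p--> 4
4 --q--> 4
4 --q--> 4
4 --q--> 4
4 --p--> 1
1 --q--> 4
4 --q--> 4
4 --p--> 1
1 --q--> 4
4 --q--> 4
4 --p--> 1
1 --q--> 4
4 --p--> 1
1 --p--> 1

1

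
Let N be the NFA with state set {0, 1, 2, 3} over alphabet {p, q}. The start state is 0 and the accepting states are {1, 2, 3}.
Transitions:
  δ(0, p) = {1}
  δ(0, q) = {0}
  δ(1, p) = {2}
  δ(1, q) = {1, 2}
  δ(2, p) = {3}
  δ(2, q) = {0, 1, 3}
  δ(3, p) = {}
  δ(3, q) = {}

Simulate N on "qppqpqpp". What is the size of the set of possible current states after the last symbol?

Start: {0}
read q: {0}
read p: {1}
read p: {2}
read q: {0, 1, 3}
read p: {1, 2}
read q: {0, 1, 2, 3}
read p: {1, 2, 3}
read p: {2, 3}
Final reachable set {2, 3} has 2 states.

2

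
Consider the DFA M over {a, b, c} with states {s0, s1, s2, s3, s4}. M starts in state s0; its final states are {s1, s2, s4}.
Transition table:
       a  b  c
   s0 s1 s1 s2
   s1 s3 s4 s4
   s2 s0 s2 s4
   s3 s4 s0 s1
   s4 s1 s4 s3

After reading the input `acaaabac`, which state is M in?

s0 --a--> s1
s1 --c--> s4
s4 --a--> s1
s1 --a--> s3
s3 --a--> s4
s4 --b--> s4
s4 --a--> s1
s1 --c--> s4

s4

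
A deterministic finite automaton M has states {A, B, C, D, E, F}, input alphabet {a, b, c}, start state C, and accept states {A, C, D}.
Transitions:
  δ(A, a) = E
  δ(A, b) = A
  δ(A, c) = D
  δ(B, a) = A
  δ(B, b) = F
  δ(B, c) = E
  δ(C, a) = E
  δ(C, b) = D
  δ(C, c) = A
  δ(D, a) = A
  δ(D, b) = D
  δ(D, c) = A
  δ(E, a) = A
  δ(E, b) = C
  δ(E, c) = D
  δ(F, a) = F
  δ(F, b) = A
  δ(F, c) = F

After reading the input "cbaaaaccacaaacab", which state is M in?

A

C --c--> A
A --b--> A
A --a--> E
E --a--> A
A --a--> E
E --a--> A
A --c--> D
D --c--> A
A --a--> E
E --c--> D
D --a--> A
A --a--> E
E --a--> A
A --c--> D
D --a--> A
A --b--> A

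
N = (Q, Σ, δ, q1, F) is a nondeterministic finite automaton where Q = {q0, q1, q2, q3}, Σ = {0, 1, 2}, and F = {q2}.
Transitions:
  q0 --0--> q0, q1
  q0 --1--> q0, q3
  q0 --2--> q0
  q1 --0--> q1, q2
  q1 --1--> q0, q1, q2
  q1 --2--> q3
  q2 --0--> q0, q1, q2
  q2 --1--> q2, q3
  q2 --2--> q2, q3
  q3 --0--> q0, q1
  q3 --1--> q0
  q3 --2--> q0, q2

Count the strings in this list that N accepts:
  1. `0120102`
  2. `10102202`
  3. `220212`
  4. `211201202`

`0120102`: accepted
`10102202`: accepted
`220212`: accepted
`211201202`: accepted

4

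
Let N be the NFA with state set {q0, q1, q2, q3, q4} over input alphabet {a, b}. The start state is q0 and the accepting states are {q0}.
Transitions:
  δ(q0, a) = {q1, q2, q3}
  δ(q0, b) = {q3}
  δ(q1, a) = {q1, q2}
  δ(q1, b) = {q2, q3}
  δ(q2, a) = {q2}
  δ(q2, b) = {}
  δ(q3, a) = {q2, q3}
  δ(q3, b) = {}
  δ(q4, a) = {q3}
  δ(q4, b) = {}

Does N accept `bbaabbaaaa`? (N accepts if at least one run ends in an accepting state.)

rejected

Start: {q0}
read b: {q3}
read b: {}
The reachable set is empty and stays empty for the remaining 8 symbols.
Reachable ∩ accepting = {} — empty.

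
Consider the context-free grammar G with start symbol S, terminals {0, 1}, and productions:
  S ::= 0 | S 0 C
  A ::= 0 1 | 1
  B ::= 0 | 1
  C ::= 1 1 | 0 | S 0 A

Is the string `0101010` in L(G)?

no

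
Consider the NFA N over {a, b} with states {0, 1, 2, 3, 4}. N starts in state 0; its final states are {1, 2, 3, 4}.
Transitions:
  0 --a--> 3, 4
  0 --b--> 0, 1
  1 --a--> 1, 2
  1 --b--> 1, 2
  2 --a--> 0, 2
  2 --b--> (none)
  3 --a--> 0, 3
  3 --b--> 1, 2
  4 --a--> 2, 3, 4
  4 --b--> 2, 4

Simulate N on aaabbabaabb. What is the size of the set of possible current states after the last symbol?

Start: {0}
read a: {3, 4}
read a: {0, 2, 3, 4}
read a: {0, 2, 3, 4}
read b: {0, 1, 2, 4}
read b: {0, 1, 2, 4}
read a: {0, 1, 2, 3, 4}
read b: {0, 1, 2, 4}
read a: {0, 1, 2, 3, 4}
read a: {0, 1, 2, 3, 4}
read b: {0, 1, 2, 4}
read b: {0, 1, 2, 4}
Final reachable set {0, 1, 2, 4} has 4 states.

4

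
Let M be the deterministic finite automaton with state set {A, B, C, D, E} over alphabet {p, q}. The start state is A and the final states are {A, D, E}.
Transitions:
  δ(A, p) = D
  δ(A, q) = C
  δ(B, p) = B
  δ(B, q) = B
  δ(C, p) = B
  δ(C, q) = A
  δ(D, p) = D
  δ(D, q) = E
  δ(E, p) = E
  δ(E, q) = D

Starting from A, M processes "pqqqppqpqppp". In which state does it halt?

A --p--> D
D --q--> E
E --q--> D
D --q--> E
E --p--> E
E --p--> E
E --q--> D
D --p--> D
D --q--> E
E --p--> E
E --p--> E
E --p--> E

E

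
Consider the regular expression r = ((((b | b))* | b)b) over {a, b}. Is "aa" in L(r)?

no

No split of aa into u·v has (((b|b))*|b) matching u and b matching v.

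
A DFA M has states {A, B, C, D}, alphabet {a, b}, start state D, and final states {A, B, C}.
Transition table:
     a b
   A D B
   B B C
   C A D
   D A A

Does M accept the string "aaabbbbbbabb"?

accepted

D --a--> A
A --a--> D
D --a--> A
A --b--> B
B --b--> C
C --b--> D
D --b--> A
A --b--> B
B --b--> C
C --a--> A
A --b--> B
B --b--> C
End in state C, which is an accepting state.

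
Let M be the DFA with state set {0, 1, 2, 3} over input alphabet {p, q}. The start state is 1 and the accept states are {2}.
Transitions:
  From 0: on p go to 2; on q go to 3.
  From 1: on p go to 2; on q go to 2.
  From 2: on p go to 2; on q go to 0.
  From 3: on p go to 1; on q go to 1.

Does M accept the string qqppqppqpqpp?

1 --q--> 2
2 --q--> 0
0 --p--> 2
2 --p--> 2
2 --q--> 0
0 --p--> 2
2 --p--> 2
2 --q--> 0
0 --p--> 2
2 --q--> 0
0 --p--> 2
2 --p--> 2
End in state 2, which is an accepting state.

accepted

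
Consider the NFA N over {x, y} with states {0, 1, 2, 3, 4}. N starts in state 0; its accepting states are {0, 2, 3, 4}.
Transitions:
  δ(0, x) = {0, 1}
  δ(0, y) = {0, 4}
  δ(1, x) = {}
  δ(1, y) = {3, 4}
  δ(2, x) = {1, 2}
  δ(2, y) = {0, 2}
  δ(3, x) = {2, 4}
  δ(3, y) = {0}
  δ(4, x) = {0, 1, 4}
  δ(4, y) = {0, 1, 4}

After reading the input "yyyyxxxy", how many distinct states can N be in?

Start: {0}
read y: {0, 4}
read y: {0, 1, 4}
read y: {0, 1, 3, 4}
read y: {0, 1, 3, 4}
read x: {0, 1, 2, 4}
read x: {0, 1, 2, 4}
read x: {0, 1, 2, 4}
read y: {0, 1, 2, 3, 4}
Final reachable set {0, 1, 2, 3, 4} has 5 states.

5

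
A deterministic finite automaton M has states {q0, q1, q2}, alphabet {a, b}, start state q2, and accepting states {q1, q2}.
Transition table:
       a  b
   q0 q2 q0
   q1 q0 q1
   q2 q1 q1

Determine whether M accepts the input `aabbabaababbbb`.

q2 --a--> q1
q1 --a--> q0
q0 --b--> q0
q0 --b--> q0
q0 --a--> q2
q2 --b--> q1
q1 --a--> q0
q0 --a--> q2
q2 --b--> q1
q1 --a--> q0
q0 --b--> q0
q0 --b--> q0
q0 --b--> q0
q0 --b--> q0
End in state q0, which is not an accepting state.

rejected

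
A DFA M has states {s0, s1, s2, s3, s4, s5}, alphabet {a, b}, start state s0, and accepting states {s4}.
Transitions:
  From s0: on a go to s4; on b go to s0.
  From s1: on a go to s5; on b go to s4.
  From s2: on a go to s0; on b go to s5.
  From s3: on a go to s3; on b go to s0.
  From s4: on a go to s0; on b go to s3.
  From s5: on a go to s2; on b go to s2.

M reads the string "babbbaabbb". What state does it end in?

s0 --b--> s0
s0 --a--> s4
s4 --b--> s3
s3 --b--> s0
s0 --b--> s0
s0 --a--> s4
s4 --a--> s0
s0 --b--> s0
s0 --b--> s0
s0 --b--> s0

s0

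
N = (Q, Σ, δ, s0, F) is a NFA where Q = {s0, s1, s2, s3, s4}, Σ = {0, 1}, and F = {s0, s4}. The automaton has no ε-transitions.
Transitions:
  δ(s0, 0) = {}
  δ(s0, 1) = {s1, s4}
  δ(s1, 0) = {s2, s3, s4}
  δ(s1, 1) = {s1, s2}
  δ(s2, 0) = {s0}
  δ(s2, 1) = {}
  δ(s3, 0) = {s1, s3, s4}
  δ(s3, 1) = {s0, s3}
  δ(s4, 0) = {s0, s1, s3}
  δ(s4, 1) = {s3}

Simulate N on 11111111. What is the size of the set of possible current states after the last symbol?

5

Start: {s0}
read 1: {s1, s4}
read 1: {s1, s2, s3}
read 1: {s0, s1, s2, s3}
read 1: {s0, s1, s2, s3, s4}
read 1: {s0, s1, s2, s3, s4}
read 1: {s0, s1, s2, s3, s4}
read 1: {s0, s1, s2, s3, s4}
read 1: {s0, s1, s2, s3, s4}
Final reachable set {s0, s1, s2, s3, s4} has 5 states.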